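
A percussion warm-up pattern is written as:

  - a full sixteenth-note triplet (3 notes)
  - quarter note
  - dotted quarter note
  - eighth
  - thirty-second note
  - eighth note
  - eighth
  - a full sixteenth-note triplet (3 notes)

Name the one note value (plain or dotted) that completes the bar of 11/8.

dotted sixteenth note

The bar of 11/8 = 44 thirty-second notes.
Each duration in thirty-second notes: a full sixteenth-note triplet (3 notes) (three triplet sixteenths span one eighth) = 4; quarter note = 8; dotted quarter note = 12; eighth = 4; thirty-second note = 1; eighth note = 4; eighth = 4; a full sixteenth-note triplet (3 notes) (three triplet sixteenths span one eighth) = 4.
Adding: 4 + 8 + 12 + 4 + 1 + 4 + 4 + 4 = 41.
Remaining: 44 − 41 = 3 thirty-second notes, which is a dotted sixteenth note.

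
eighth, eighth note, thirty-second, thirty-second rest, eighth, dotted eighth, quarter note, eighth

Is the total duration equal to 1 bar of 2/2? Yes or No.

One bar of 2/2 = 32 thirty-second notes.
Each duration in thirty-second notes: eighth = 4; eighth note = 4; thirty-second = 1; thirty-second rest = 1; eighth = 4; dotted eighth = 6; quarter note = 8; eighth = 4.
Sum: 4 + 4 + 1 + 1 + 4 + 6 + 8 + 4 = 32.
32 equals 32, so the answer is Yes.

Yes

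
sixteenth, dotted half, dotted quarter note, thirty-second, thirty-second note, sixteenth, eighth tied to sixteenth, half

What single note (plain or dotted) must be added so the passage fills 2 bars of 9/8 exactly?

2 bars of 9/8 = 72 thirty-second notes.
Convert each value to thirty-second notes: sixteenth = 2; dotted half = 24; dotted quarter note = 12; thirty-second = 1; thirty-second note = 1; sixteenth = 2; eighth tied to sixteenth (eighth + sixteenth) = 6; half = 16.
Total: 2 + 24 + 12 + 1 + 1 + 2 + 6 + 16 = 64.
Remaining: 72 − 64 = 8 thirty-second notes, which is a quarter note.

quarter note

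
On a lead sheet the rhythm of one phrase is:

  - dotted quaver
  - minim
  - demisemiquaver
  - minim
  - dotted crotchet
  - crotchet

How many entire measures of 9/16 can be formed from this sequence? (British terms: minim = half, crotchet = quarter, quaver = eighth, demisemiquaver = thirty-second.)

One bar of 9/16 = 18 thirty-second notes.
Working in thirty-second notes: dotted quaver = 6; minim = 16; demisemiquaver = 1; minim = 16; dotted crotchet = 12; crotchet = 8.
Sum: 6 + 16 + 1 + 16 + 12 + 8 = 59.
59 ÷ 18 = 3 complete bars with 5 left over.

3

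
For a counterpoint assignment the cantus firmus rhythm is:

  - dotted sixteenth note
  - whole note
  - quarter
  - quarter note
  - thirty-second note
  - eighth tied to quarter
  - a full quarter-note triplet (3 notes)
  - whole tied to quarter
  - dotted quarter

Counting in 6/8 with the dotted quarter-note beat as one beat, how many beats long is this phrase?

One dotted quarter-note beat = 12 thirty-second notes.
Express everything in thirty-second notes: dotted sixteenth note = 3; whole note = 32; quarter = 8; quarter note = 8; thirty-second note = 1; eighth tied to quarter (eighth + quarter) = 12; a full quarter-note triplet (3 notes) (three triplet quarters span one half) = 16; whole tied to quarter (whole + quarter) = 40; dotted quarter = 12.
Altogether 3 + 32 + 8 + 8 + 1 + 12 + 16 + 40 + 12 = 132.
132 ÷ 12 = 11 beats.

11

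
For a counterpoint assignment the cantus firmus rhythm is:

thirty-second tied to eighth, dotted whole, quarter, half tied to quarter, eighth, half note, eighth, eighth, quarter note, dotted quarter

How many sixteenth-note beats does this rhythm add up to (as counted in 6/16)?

66.5

One sixteenth-note beat = 2 thirty-second notes.
Working in thirty-second notes: thirty-second tied to eighth (thirty-second + eighth) = 5; dotted whole = 48; quarter = 8; half tied to quarter (half + quarter) = 24; eighth = 4; half note = 16; eighth = 4; eighth = 4; quarter note = 8; dotted quarter = 12.
Altogether 5 + 48 + 8 + 24 + 4 + 16 + 4 + 4 + 8 + 12 = 133.
133 ÷ 2 = 66.5 beats.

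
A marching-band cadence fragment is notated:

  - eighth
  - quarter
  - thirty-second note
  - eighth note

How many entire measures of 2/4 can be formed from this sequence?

1

One bar of 2/4 = 16 thirty-second notes.
Express everything in thirty-second notes: eighth = 4; quarter = 8; thirty-second note = 1; eighth note = 4.
Adding: 4 + 8 + 1 + 4 = 17.
17 ÷ 16 = 1 complete bar with 1 left over.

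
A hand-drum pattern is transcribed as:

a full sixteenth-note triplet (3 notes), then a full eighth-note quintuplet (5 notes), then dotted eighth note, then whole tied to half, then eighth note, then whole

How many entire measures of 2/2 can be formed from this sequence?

One bar of 2/2 = 16 sixteenth notes.
Express everything in sixteenth notes: a full sixteenth-note triplet (3 notes) (three triplet sixteenths span one eighth) = 2; a full eighth-note quintuplet (5 notes) (five quintuplet eighths span one half) = 8; dotted eighth note = 3; whole tied to half (whole + half) = 24; eighth note = 2; whole = 16.
Total: 2 + 8 + 3 + 24 + 2 + 16 = 55.
55 ÷ 16 = 3 complete bars with 7 left over.

3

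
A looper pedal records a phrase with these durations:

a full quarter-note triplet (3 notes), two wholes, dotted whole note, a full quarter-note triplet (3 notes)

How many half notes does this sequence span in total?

Working in half notes: a full quarter-note triplet (3 notes) (three triplet quarters span one half) = 1; whole = 2; whole = 2; dotted whole note = 3; a full quarter-note triplet (3 notes) (three triplet quarters span one half) = 1.
Altogether 1 + 2 + 2 + 3 + 1 = 9 half notes.

9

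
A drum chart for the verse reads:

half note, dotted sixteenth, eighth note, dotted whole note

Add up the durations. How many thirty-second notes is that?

Convert each value to thirty-second notes: half note = 16; dotted sixteenth = 3; eighth note = 4; dotted whole note = 48.
Total: 16 + 3 + 4 + 48 = 71 thirty-second notes.

71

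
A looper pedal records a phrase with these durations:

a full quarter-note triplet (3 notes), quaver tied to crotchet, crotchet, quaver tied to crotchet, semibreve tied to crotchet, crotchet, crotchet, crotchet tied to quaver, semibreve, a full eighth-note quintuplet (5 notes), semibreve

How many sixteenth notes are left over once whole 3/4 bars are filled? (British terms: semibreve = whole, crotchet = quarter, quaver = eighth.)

One bar of 3/4 = 6 eighth notes.
Express everything in eighth notes: a full quarter-note triplet (3 notes) (three triplet quarters span one half) = 4; quaver tied to crotchet (quaver + crotchet) = 3; crotchet = 2; quaver tied to crotchet (quaver + crotchet) = 3; semibreve tied to crotchet (semibreve + crotchet) = 10; crotchet = 2; crotchet = 2; crotchet tied to quaver (crotchet + quaver) = 3; semibreve = 8; a full eighth-note quintuplet (5 notes) (five quintuplet eighths span one half) = 4; semibreve = 8.
Total: 4 + 3 + 2 + 3 + 10 + 2 + 2 + 3 + 8 + 4 + 8 = 49.
49 ÷ 6 = 8 complete bars with 1 eighth note remaining = 2 sixteenth notes.

2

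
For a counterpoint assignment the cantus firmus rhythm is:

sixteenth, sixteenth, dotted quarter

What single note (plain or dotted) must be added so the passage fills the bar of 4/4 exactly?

half note

The bar of 4/4 = 16 sixteenth notes.
In sixteenth notes: sixteenth = 1; sixteenth = 1; dotted quarter = 6.
Total: 1 + 1 + 6 = 8.
Remaining: 16 − 8 = 8 sixteenth notes, which is a half note.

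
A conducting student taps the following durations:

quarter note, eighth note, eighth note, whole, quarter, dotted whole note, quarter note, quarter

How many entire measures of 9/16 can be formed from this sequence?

One bar of 9/16 = 9 sixteenth notes.
Convert each value to sixteenth notes: quarter note = 4; eighth note = 2; eighth note = 2; whole = 16; quarter = 4; dotted whole note = 24; quarter note = 4; quarter = 4.
Sum: 4 + 2 + 2 + 16 + 4 + 24 + 4 + 4 = 60.
60 ÷ 9 = 6 complete bars with 6 left over.

6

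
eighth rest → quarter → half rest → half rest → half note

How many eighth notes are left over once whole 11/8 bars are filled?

One bar of 11/8 = 11 eighth notes.
Working in eighth notes: eighth rest = 1; quarter = 2; half rest = 4; half rest = 4; half note = 4.
Altogether 1 + 2 + 4 + 4 + 4 = 15.
15 ÷ 11 = 1 complete bar with 4 eighth notes remaining.

4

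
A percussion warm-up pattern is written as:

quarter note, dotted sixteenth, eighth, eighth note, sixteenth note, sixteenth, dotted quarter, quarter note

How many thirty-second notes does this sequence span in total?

Express everything in thirty-second notes: quarter note = 8; dotted sixteenth = 3; eighth = 4; eighth note = 4; sixteenth note = 2; sixteenth = 2; dotted quarter = 12; quarter note = 8.
Sum: 8 + 3 + 4 + 4 + 2 + 2 + 12 + 8 = 43 thirty-second notes.

43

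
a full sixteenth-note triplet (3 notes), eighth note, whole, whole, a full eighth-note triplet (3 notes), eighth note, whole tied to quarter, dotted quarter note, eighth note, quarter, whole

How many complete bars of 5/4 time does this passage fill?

4

One bar of 5/4 = 10 eighth notes.
Working in eighth notes: a full sixteenth-note triplet (3 notes) (three triplet sixteenths span one eighth) = 1; eighth note = 1; whole = 8; whole = 8; a full eighth-note triplet (3 notes) (three triplet eighths span one quarter) = 2; eighth note = 1; whole tied to quarter (whole + quarter) = 10; dotted quarter note = 3; eighth note = 1; quarter = 2; whole = 8.
Adding: 1 + 1 + 8 + 8 + 2 + 1 + 10 + 3 + 1 + 2 + 8 = 45.
45 ÷ 10 = 4 complete bars with 5 left over.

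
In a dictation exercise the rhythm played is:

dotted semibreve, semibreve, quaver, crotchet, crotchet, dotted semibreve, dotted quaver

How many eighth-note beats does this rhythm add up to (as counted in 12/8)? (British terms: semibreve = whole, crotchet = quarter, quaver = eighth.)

One eighth-note beat = 2 sixteenth notes.
Each duration in sixteenth notes: dotted semibreve = 24; semibreve = 16; quaver = 2; crotchet = 4; crotchet = 4; dotted semibreve = 24; dotted quaver = 3.
Total: 24 + 16 + 2 + 4 + 4 + 24 + 3 = 77.
77 ÷ 2 = 38.5 beats.

38.5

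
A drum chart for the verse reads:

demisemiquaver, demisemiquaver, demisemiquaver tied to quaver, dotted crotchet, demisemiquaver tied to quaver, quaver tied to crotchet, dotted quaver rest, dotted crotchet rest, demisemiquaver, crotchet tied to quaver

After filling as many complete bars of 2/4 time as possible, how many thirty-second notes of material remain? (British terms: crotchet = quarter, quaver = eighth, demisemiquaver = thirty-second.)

One bar of 2/4 = 16 thirty-second notes.
Convert each value to thirty-second notes: demisemiquaver = 1; demisemiquaver = 1; demisemiquaver tied to quaver (demisemiquaver + quaver) = 5; dotted crotchet = 12; demisemiquaver tied to quaver (demisemiquaver + quaver) = 5; quaver tied to crotchet (quaver + crotchet) = 12; dotted quaver rest = 6; dotted crotchet rest = 12; demisemiquaver = 1; crotchet tied to quaver (crotchet + quaver) = 12.
Sum: 1 + 1 + 5 + 12 + 5 + 12 + 6 + 12 + 1 + 12 = 67.
67 ÷ 16 = 4 complete bars with 3 thirty-second notes remaining.

3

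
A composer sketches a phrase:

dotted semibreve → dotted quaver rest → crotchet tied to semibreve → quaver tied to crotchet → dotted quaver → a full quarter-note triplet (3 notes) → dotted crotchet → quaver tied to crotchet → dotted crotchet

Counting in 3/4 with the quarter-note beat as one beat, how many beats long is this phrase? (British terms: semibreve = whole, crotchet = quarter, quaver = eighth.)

20.5

One quarter-note beat = 4 sixteenth notes.
Each duration in sixteenth notes: dotted semibreve = 24; dotted quaver rest = 3; crotchet tied to semibreve (crotchet + semibreve) = 20; quaver tied to crotchet (quaver + crotchet) = 6; dotted quaver = 3; a full quarter-note triplet (3 notes) (three triplet quarters span one half) = 8; dotted crotchet = 6; quaver tied to crotchet (quaver + crotchet) = 6; dotted crotchet = 6.
Altogether 24 + 3 + 20 + 6 + 3 + 8 + 6 + 6 + 6 = 82.
82 ÷ 4 = 20.5 beats.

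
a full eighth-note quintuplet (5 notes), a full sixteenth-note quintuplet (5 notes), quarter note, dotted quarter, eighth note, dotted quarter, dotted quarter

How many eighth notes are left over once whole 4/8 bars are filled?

2

One bar of 4/8 = 4 eighth notes.
Working in eighth notes: a full eighth-note quintuplet (5 notes) (five quintuplet eighths span one half) = 4; a full sixteenth-note quintuplet (5 notes) (five quintuplet sixteenths span one quarter) = 2; quarter note = 2; dotted quarter = 3; eighth note = 1; dotted quarter = 3; dotted quarter = 3.
Sum: 4 + 2 + 2 + 3 + 1 + 3 + 3 = 18.
18 ÷ 4 = 4 complete bars with 2 eighth notes remaining.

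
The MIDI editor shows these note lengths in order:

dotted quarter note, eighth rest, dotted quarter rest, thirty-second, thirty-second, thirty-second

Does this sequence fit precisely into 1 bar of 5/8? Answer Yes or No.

No

One bar of 5/8 = 20 thirty-second notes.
Each duration in thirty-second notes: dotted quarter note = 12; eighth rest = 4; dotted quarter rest = 12; thirty-second = 1; thirty-second = 1; thirty-second = 1.
Altogether 12 + 4 + 12 + 1 + 1 + 1 = 31.
31 exceeds 20, so the answer is No.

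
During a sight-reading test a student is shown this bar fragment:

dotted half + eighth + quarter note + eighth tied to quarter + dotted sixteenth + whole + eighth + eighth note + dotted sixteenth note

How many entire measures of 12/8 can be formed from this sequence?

1

One bar of 12/8 = 48 thirty-second notes.
Each duration in thirty-second notes: dotted half = 24; eighth = 4; quarter note = 8; eighth tied to quarter (eighth + quarter) = 12; dotted sixteenth = 3; whole = 32; eighth = 4; eighth note = 4; dotted sixteenth note = 3.
Sum: 24 + 4 + 8 + 12 + 3 + 32 + 4 + 4 + 3 = 94.
94 ÷ 48 = 1 complete bar with 46 left over.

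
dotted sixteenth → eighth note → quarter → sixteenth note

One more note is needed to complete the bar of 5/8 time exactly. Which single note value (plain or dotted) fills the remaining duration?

The bar of 5/8 = 20 thirty-second notes.
Working in thirty-second notes: dotted sixteenth = 3; eighth note = 4; quarter = 8; sixteenth note = 2.
Adding: 3 + 4 + 8 + 2 = 17.
Remaining: 20 − 17 = 3 thirty-second notes, which is a dotted sixteenth note.

dotted sixteenth note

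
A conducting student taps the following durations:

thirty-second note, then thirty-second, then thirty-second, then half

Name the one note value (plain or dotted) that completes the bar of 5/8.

The bar of 5/8 = 20 thirty-second notes.
Working in thirty-second notes: thirty-second note = 1; thirty-second = 1; thirty-second = 1; half = 16.
Total: 1 + 1 + 1 + 16 = 19.
Remaining: 20 − 19 = 1 thirty-second note, which is a thirty-second note.

thirty-second note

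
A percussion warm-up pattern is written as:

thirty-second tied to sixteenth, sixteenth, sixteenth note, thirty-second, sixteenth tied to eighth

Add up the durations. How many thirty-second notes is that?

Each duration in thirty-second notes: thirty-second tied to sixteenth (thirty-second + sixteenth) = 3; sixteenth = 2; sixteenth note = 2; thirty-second = 1; sixteenth tied to eighth (sixteenth + eighth) = 6.
Sum: 3 + 2 + 2 + 1 + 6 = 14 thirty-second notes.

14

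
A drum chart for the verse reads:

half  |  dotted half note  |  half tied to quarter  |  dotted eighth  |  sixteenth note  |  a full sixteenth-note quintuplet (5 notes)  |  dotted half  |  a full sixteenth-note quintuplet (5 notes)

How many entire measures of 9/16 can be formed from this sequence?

6

One bar of 9/16 = 9 sixteenth notes.
Each duration in sixteenth notes: half = 8; dotted half note = 12; half tied to quarter (half + quarter) = 12; dotted eighth = 3; sixteenth note = 1; a full sixteenth-note quintuplet (5 notes) (five quintuplet sixteenths span one quarter) = 4; dotted half = 12; a full sixteenth-note quintuplet (5 notes) (five quintuplet sixteenths span one quarter) = 4.
Altogether 8 + 12 + 12 + 3 + 1 + 4 + 12 + 4 = 56.
56 ÷ 9 = 6 complete bars with 2 left over.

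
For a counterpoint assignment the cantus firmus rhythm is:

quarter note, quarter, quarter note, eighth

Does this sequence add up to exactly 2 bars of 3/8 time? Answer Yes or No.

One bar of 3/8 = 3 eighth notes, so 2 bars = 6.
Convert each value to eighth notes: quarter note = 2; quarter = 2; quarter note = 2; eighth = 1.
Sum: 2 + 2 + 2 + 1 = 7.
7 exceeds 6, so the answer is No.

No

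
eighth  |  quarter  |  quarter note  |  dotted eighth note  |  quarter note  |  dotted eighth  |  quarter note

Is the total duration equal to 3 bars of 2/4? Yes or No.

One bar of 2/4 = 8 sixteenth notes, so 3 bars = 24.
Each duration in sixteenth notes: eighth = 2; quarter = 4; quarter note = 4; dotted eighth note = 3; quarter note = 4; dotted eighth = 3; quarter note = 4.
Altogether 2 + 4 + 4 + 3 + 4 + 3 + 4 = 24.
24 equals 24, so the answer is Yes.

Yes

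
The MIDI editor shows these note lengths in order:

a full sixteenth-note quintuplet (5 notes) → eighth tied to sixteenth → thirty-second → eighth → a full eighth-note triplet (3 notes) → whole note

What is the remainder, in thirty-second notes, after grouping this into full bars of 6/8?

One bar of 6/8 = 24 thirty-second notes.
Working in thirty-second notes: a full sixteenth-note quintuplet (5 notes) (five quintuplet sixteenths span one quarter) = 8; eighth tied to sixteenth (eighth + sixteenth) = 6; thirty-second = 1; eighth = 4; a full eighth-note triplet (3 notes) (three triplet eighths span one quarter) = 8; whole note = 32.
Adding: 8 + 6 + 1 + 4 + 8 + 32 = 59.
59 ÷ 24 = 2 complete bars with 11 thirty-second notes remaining.

11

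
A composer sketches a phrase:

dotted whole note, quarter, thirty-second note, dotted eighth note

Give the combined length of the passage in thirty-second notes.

Express everything in thirty-second notes: dotted whole note = 48; quarter = 8; thirty-second note = 1; dotted eighth note = 6.
Sum: 48 + 8 + 1 + 6 = 63 thirty-second notes.

63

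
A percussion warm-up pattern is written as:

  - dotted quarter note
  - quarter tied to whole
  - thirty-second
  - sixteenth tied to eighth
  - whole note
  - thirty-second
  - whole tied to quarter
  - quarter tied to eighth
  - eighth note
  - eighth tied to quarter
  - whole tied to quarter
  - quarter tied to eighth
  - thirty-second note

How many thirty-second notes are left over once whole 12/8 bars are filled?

One bar of 12/8 = 48 thirty-second notes.
Express everything in thirty-second notes: dotted quarter note = 12; quarter tied to whole (quarter + whole) = 40; thirty-second = 1; sixteenth tied to eighth (sixteenth + eighth) = 6; whole note = 32; thirty-second = 1; whole tied to quarter (whole + quarter) = 40; quarter tied to eighth (quarter + eighth) = 12; eighth note = 4; eighth tied to quarter (eighth + quarter) = 12; whole tied to quarter (whole + quarter) = 40; quarter tied to eighth (quarter + eighth) = 12; thirty-second note = 1.
Adding: 12 + 40 + 1 + 6 + 32 + 1 + 40 + 12 + 4 + 12 + 40 + 12 + 1 = 213.
213 ÷ 48 = 4 complete bars with 21 thirty-second notes remaining.

21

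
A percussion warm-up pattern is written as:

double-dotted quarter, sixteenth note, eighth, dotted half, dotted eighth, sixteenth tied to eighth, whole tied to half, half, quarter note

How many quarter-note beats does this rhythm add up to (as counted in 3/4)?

One quarter-note beat = 4 sixteenth notes.
Express everything in sixteenth notes: double-dotted quarter = 7; sixteenth note = 1; eighth = 2; dotted half = 12; dotted eighth = 3; sixteenth tied to eighth (sixteenth + eighth) = 3; whole tied to half (whole + half) = 24; half = 8; quarter note = 4.
Altogether 7 + 1 + 2 + 12 + 3 + 3 + 24 + 8 + 4 = 64.
64 ÷ 4 = 16 beats.

16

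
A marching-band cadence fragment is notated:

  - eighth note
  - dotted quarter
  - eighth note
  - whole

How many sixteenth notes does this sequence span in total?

Working in sixteenth notes: eighth note = 2; dotted quarter = 6; eighth note = 2; whole = 16.
Sum: 2 + 6 + 2 + 16 = 26 sixteenth notes.

26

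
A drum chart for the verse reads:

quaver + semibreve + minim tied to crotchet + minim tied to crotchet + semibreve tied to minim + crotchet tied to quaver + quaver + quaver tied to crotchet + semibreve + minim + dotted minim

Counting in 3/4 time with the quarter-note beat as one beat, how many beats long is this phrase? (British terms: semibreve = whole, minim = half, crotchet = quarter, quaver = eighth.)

One quarter-note beat = 2 eighth notes.
Convert each value to eighth notes: quaver = 1; semibreve = 8; minim tied to crotchet (minim + crotchet) = 6; minim tied to crotchet (minim + crotchet) = 6; semibreve tied to minim (semibreve + minim) = 12; crotchet tied to quaver (crotchet + quaver) = 3; quaver = 1; quaver tied to crotchet (quaver + crotchet) = 3; semibreve = 8; minim = 4; dotted minim = 6.
Total: 1 + 8 + 6 + 6 + 12 + 3 + 1 + 3 + 8 + 4 + 6 = 58.
58 ÷ 2 = 29 beats.

29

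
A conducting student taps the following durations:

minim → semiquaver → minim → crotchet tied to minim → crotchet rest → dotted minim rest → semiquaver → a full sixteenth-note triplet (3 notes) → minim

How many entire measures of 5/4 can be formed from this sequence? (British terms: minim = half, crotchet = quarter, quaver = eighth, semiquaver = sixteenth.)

One bar of 5/4 = 20 sixteenth notes.
Each duration in sixteenth notes: minim = 8; semiquaver = 1; minim = 8; crotchet tied to minim (crotchet + minim) = 12; crotchet rest = 4; dotted minim rest = 12; semiquaver = 1; a full sixteenth-note triplet (3 notes) (three triplet sixteenths span one eighth) = 2; minim = 8.
Adding: 8 + 1 + 8 + 12 + 4 + 12 + 1 + 2 + 8 = 56.
56 ÷ 20 = 2 complete bars with 16 left over.

2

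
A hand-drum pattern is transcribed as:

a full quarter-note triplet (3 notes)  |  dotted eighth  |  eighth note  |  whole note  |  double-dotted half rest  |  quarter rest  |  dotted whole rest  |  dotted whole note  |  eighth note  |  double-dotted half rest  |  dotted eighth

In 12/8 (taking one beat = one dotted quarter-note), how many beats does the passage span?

19

One dotted quarter-note beat = 6 sixteenth notes.
Each duration in sixteenth notes: a full quarter-note triplet (3 notes) (three triplet quarters span one half) = 8; dotted eighth = 3; eighth note = 2; whole note = 16; double-dotted half rest = 14; quarter rest = 4; dotted whole rest = 24; dotted whole note = 24; eighth note = 2; double-dotted half rest = 14; dotted eighth = 3.
Total: 8 + 3 + 2 + 16 + 14 + 4 + 24 + 24 + 2 + 14 + 3 = 114.
114 ÷ 6 = 19 beats.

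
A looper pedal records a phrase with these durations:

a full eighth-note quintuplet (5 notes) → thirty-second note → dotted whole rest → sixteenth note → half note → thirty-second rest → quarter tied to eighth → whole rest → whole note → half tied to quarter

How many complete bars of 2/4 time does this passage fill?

One bar of 2/4 = 16 thirty-second notes.
Working in thirty-second notes: a full eighth-note quintuplet (5 notes) (five quintuplet eighths span one half) = 16; thirty-second note = 1; dotted whole rest = 48; sixteenth note = 2; half note = 16; thirty-second rest = 1; quarter tied to eighth (quarter + eighth) = 12; whole rest = 32; whole note = 32; half tied to quarter (half + quarter) = 24.
Sum: 16 + 1 + 48 + 2 + 16 + 1 + 12 + 32 + 32 + 24 = 184.
184 ÷ 16 = 11 complete bars with 8 left over.

11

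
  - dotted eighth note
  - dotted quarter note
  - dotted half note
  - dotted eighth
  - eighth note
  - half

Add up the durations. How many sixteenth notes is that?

Each duration in sixteenth notes: dotted eighth note = 3; dotted quarter note = 6; dotted half note = 12; dotted eighth = 3; eighth note = 2; half = 8.
Total: 3 + 6 + 12 + 3 + 2 + 8 = 34 sixteenth notes.

34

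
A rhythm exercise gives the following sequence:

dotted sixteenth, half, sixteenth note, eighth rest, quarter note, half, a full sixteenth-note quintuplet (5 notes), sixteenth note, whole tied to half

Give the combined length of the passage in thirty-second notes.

In thirty-second notes: dotted sixteenth = 3; half = 16; sixteenth note = 2; eighth rest = 4; quarter note = 8; half = 16; a full sixteenth-note quintuplet (5 notes) (five quintuplet sixteenths span one quarter) = 8; sixteenth note = 2; whole tied to half (whole + half) = 48.
Total: 3 + 16 + 2 + 4 + 8 + 16 + 8 + 2 + 48 = 107 thirty-second notes.

107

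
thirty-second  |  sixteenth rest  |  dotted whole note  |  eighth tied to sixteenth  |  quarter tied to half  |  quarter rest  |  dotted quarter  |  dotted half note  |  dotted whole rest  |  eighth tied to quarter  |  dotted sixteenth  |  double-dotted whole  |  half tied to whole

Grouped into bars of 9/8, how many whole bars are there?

8

One bar of 9/8 = 36 thirty-second notes.
Working in thirty-second notes: thirty-second = 1; sixteenth rest = 2; dotted whole note = 48; eighth tied to sixteenth (eighth + sixteenth) = 6; quarter tied to half (quarter + half) = 24; quarter rest = 8; dotted quarter = 12; dotted half note = 24; dotted whole rest = 48; eighth tied to quarter (eighth + quarter) = 12; dotted sixteenth = 3; double-dotted whole = 56; half tied to whole (half + whole) = 48.
Total: 1 + 2 + 48 + 6 + 24 + 8 + 12 + 24 + 48 + 12 + 3 + 56 + 48 = 292.
292 ÷ 36 = 8 complete bars with 4 left over.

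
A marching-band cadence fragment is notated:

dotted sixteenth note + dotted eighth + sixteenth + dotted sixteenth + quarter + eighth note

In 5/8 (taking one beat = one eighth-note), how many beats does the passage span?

One eighth-note beat = 4 thirty-second notes.
Working in thirty-second notes: dotted sixteenth note = 3; dotted eighth = 6; sixteenth = 2; dotted sixteenth = 3; quarter = 8; eighth note = 4.
Adding: 3 + 6 + 2 + 3 + 8 + 4 = 26.
26 ÷ 4 = 6.5 beats.

6.5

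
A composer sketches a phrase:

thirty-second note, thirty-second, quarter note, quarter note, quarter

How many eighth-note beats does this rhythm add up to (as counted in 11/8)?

6.5

One eighth-note beat = 4 thirty-second notes.
Working in thirty-second notes: thirty-second note = 1; thirty-second = 1; quarter note = 8; quarter note = 8; quarter = 8.
Sum: 1 + 1 + 8 + 8 + 8 = 26.
26 ÷ 4 = 6.5 beats.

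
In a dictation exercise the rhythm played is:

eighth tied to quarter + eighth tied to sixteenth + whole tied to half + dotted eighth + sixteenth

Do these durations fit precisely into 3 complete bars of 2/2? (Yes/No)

One bar of 2/2 = 16 sixteenth notes, so 3 bars = 48.
Convert each value to sixteenth notes: eighth tied to quarter (eighth + quarter) = 6; eighth tied to sixteenth (eighth + sixteenth) = 3; whole tied to half (whole + half) = 24; dotted eighth = 3; sixteenth = 1.
Altogether 6 + 3 + 24 + 3 + 1 = 37.
37 falls short of 48, so the answer is No.

No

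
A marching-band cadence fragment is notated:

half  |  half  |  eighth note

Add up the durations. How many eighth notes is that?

Express everything in eighth notes: half = 4; half = 4; eighth note = 1.
Sum: 4 + 4 + 1 = 9 eighth notes.

9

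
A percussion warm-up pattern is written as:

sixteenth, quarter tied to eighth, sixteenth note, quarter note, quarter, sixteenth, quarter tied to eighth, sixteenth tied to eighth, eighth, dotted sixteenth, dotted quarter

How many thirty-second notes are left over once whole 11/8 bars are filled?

One bar of 11/8 = 44 thirty-second notes.
In thirty-second notes: sixteenth = 2; quarter tied to eighth (quarter + eighth) = 12; sixteenth note = 2; quarter note = 8; quarter = 8; sixteenth = 2; quarter tied to eighth (quarter + eighth) = 12; sixteenth tied to eighth (sixteenth + eighth) = 6; eighth = 4; dotted sixteenth = 3; dotted quarter = 12.
Sum: 2 + 12 + 2 + 8 + 8 + 2 + 12 + 6 + 4 + 3 + 12 = 71.
71 ÷ 44 = 1 complete bar with 27 thirty-second notes remaining.

27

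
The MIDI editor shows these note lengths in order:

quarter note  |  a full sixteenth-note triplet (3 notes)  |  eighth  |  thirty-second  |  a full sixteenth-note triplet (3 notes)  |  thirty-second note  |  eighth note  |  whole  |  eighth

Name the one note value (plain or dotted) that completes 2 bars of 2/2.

2 bars of 2/2 = 64 thirty-second notes.
In thirty-second notes: quarter note = 8; a full sixteenth-note triplet (3 notes) (three triplet sixteenths span one eighth) = 4; eighth = 4; thirty-second = 1; a full sixteenth-note triplet (3 notes) (three triplet sixteenths span one eighth) = 4; thirty-second note = 1; eighth note = 4; whole = 32; eighth = 4.
Adding: 8 + 4 + 4 + 1 + 4 + 1 + 4 + 32 + 4 = 62.
Remaining: 64 − 62 = 2 thirty-second notes, which is a sixteenth note.

sixteenth note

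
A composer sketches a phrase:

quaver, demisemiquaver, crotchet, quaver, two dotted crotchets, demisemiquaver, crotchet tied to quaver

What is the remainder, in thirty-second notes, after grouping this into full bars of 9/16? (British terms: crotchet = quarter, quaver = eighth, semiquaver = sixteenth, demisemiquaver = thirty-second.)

0

One bar of 9/16 = 18 thirty-second notes.
Convert each value to thirty-second notes: quaver = 4; demisemiquaver = 1; crotchet = 8; quaver = 4; dotted crotchet = 12; dotted crotchet = 12; demisemiquaver = 1; crotchet tied to quaver (crotchet + quaver) = 12.
Altogether 4 + 1 + 8 + 4 + 12 + 12 + 1 + 12 = 54.
54 ÷ 18 = 3 complete bars with 0 thirty-second notes remaining.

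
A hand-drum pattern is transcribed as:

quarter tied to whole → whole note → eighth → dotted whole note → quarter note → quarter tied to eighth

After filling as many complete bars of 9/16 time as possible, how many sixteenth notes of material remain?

One bar of 9/16 = 9 sixteenth notes.
Convert each value to sixteenth notes: quarter tied to whole (quarter + whole) = 20; whole note = 16; eighth = 2; dotted whole note = 24; quarter note = 4; quarter tied to eighth (quarter + eighth) = 6.
Altogether 20 + 16 + 2 + 24 + 4 + 6 = 72.
72 ÷ 9 = 8 complete bars with 0 sixteenth notes remaining.

0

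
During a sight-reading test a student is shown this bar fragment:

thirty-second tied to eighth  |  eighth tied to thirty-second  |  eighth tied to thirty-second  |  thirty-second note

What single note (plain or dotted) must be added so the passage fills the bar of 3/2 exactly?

whole note

The bar of 3/2 = 48 thirty-second notes.
Convert each value to thirty-second notes: thirty-second tied to eighth (thirty-second + eighth) = 5; eighth tied to thirty-second (eighth + thirty-second) = 5; eighth tied to thirty-second (eighth + thirty-second) = 5; thirty-second note = 1.
Altogether 5 + 5 + 5 + 1 = 16.
Remaining: 48 − 16 = 32 thirty-second notes, which is a whole note.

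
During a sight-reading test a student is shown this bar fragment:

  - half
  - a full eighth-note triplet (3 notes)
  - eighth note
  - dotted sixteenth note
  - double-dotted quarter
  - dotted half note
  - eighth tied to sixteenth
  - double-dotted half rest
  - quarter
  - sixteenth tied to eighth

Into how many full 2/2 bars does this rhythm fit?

3

One bar of 2/2 = 32 thirty-second notes.
Convert each value to thirty-second notes: half = 16; a full eighth-note triplet (3 notes) (three triplet eighths span one quarter) = 8; eighth note = 4; dotted sixteenth note = 3; double-dotted quarter = 14; dotted half note = 24; eighth tied to sixteenth (eighth + sixteenth) = 6; double-dotted half rest = 28; quarter = 8; sixteenth tied to eighth (sixteenth + eighth) = 6.
Adding: 16 + 8 + 4 + 3 + 14 + 24 + 6 + 28 + 8 + 6 = 117.
117 ÷ 32 = 3 complete bars with 21 left over.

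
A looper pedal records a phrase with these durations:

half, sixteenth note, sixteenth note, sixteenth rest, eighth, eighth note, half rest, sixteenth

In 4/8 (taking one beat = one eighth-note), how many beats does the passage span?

One eighth-note beat = 2 sixteenth notes.
In sixteenth notes: half = 8; sixteenth note = 1; sixteenth note = 1; sixteenth rest = 1; eighth = 2; eighth note = 2; half rest = 8; sixteenth = 1.
Adding: 8 + 1 + 1 + 1 + 2 + 2 + 8 + 1 = 24.
24 ÷ 2 = 12 beats.

12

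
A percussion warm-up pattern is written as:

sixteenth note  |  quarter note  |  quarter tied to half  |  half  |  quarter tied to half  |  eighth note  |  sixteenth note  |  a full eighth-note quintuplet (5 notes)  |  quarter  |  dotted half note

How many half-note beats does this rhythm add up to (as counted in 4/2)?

8

One half-note beat = 8 sixteenth notes.
Working in sixteenth notes: sixteenth note = 1; quarter note = 4; quarter tied to half (quarter + half) = 12; half = 8; quarter tied to half (quarter + half) = 12; eighth note = 2; sixteenth note = 1; a full eighth-note quintuplet (5 notes) (five quintuplet eighths span one half) = 8; quarter = 4; dotted half note = 12.
Adding: 1 + 4 + 12 + 8 + 12 + 2 + 1 + 8 + 4 + 12 = 64.
64 ÷ 8 = 8 beats.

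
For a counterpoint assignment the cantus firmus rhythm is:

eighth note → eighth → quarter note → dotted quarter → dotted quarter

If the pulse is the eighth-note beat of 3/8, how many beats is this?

10

One eighth-note beat = 2 sixteenth notes.
In sixteenth notes: eighth note = 2; eighth = 2; quarter note = 4; dotted quarter = 6; dotted quarter = 6.
Sum: 2 + 2 + 4 + 6 + 6 = 20.
20 ÷ 2 = 10 beats.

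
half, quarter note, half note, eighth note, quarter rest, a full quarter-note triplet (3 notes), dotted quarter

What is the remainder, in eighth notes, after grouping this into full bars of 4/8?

One bar of 4/8 = 4 eighth notes.
Each duration in eighth notes: half = 4; quarter note = 2; half note = 4; eighth note = 1; quarter rest = 2; a full quarter-note triplet (3 notes) (three triplet quarters span one half) = 4; dotted quarter = 3.
Total: 4 + 2 + 4 + 1 + 2 + 4 + 3 = 20.
20 ÷ 4 = 5 complete bars with 0 eighth notes remaining.

0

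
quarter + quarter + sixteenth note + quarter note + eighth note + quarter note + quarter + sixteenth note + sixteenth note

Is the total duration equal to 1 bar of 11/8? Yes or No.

One bar of 11/8 = 22 sixteenth notes.
Each duration in sixteenth notes: quarter = 4; quarter = 4; sixteenth note = 1; quarter note = 4; eighth note = 2; quarter note = 4; quarter = 4; sixteenth note = 1; sixteenth note = 1.
Altogether 4 + 4 + 1 + 4 + 2 + 4 + 4 + 1 + 1 = 25.
25 exceeds 22, so the answer is No.

No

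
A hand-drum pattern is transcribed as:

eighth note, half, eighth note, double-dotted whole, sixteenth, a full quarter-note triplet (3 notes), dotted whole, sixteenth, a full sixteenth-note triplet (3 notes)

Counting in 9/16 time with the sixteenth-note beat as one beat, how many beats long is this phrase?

One sixteenth-note beat = 2 thirty-second notes.
Working in thirty-second notes: eighth note = 4; half = 16; eighth note = 4; double-dotted whole = 56; sixteenth = 2; a full quarter-note triplet (3 notes) (three triplet quarters span one half) = 16; dotted whole = 48; sixteenth = 2; a full sixteenth-note triplet (3 notes) (three triplet sixteenths span one eighth) = 4.
Altogether 4 + 16 + 4 + 56 + 2 + 16 + 48 + 2 + 4 = 152.
152 ÷ 2 = 76 beats.

76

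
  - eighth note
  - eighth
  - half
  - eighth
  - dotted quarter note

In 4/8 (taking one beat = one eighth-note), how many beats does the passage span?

One eighth-note beat = 2 sixteenth notes.
Each duration in sixteenth notes: eighth note = 2; eighth = 2; half = 8; eighth = 2; dotted quarter note = 6.
Altogether 2 + 2 + 8 + 2 + 6 = 20.
20 ÷ 2 = 10 beats.

10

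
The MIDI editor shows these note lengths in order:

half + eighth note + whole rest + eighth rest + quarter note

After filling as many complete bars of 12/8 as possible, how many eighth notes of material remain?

One bar of 12/8 = 12 eighth notes.
In eighth notes: half = 4; eighth note = 1; whole rest = 8; eighth rest = 1; quarter note = 2.
Total: 4 + 1 + 8 + 1 + 2 = 16.
16 ÷ 12 = 1 complete bar with 4 eighth notes remaining.

4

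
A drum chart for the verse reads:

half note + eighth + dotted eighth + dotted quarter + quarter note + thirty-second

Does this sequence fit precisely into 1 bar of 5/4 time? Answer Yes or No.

One bar of 5/4 = 40 thirty-second notes.
Convert each value to thirty-second notes: half note = 16; eighth = 4; dotted eighth = 6; dotted quarter = 12; quarter note = 8; thirty-second = 1.
Adding: 16 + 4 + 6 + 12 + 8 + 1 = 47.
47 exceeds 40, so the answer is No.

No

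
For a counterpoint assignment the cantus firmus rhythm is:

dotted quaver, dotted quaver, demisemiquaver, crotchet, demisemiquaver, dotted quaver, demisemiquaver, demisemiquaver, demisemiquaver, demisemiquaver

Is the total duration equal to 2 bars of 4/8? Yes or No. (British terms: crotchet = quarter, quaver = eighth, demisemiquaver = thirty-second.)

Yes

One bar of 4/8 = 16 thirty-second notes, so 2 bars = 32.
In thirty-second notes: dotted quaver = 6; dotted quaver = 6; demisemiquaver = 1; crotchet = 8; demisemiquaver = 1; dotted quaver = 6; demisemiquaver = 1; demisemiquaver = 1; demisemiquaver = 1; demisemiquaver = 1.
Adding: 6 + 6 + 1 + 8 + 1 + 6 + 1 + 1 + 1 + 1 = 32.
32 equals 32, so the answer is Yes.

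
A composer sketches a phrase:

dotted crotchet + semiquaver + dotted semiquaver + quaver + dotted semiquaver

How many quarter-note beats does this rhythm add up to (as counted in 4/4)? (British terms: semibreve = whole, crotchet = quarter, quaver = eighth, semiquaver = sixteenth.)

3

One quarter-note beat = 8 thirty-second notes.
Express everything in thirty-second notes: dotted crotchet = 12; semiquaver = 2; dotted semiquaver = 3; quaver = 4; dotted semiquaver = 3.
Adding: 12 + 2 + 3 + 4 + 3 = 24.
24 ÷ 8 = 3 beats.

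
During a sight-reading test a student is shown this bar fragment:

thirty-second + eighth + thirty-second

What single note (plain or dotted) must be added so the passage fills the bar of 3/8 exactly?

dotted eighth note

The bar of 3/8 = 12 thirty-second notes.
Each duration in thirty-second notes: thirty-second = 1; eighth = 4; thirty-second = 1.
Sum: 1 + 4 + 1 = 6.
Remaining: 12 − 6 = 6 thirty-second notes, which is a dotted eighth note.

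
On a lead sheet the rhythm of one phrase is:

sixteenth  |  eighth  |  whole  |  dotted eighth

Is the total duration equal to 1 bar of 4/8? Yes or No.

No

One bar of 4/8 = 8 sixteenth notes.
Express everything in sixteenth notes: sixteenth = 1; eighth = 2; whole = 16; dotted eighth = 3.
Altogether 1 + 2 + 16 + 3 = 22.
22 exceeds 8, so the answer is No.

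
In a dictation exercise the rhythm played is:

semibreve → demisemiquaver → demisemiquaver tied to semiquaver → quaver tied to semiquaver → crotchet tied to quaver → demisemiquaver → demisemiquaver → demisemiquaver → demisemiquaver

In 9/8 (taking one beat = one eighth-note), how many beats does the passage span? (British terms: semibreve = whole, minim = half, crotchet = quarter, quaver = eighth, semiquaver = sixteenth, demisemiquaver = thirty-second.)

14.5

One eighth-note beat = 4 thirty-second notes.
In thirty-second notes: semibreve = 32; demisemiquaver = 1; demisemiquaver tied to semiquaver (demisemiquaver + semiquaver) = 3; quaver tied to semiquaver (quaver + semiquaver) = 6; crotchet tied to quaver (crotchet + quaver) = 12; demisemiquaver = 1; demisemiquaver = 1; demisemiquaver = 1; demisemiquaver = 1.
Total: 32 + 1 + 3 + 6 + 12 + 1 + 1 + 1 + 1 = 58.
58 ÷ 4 = 14.5 beats.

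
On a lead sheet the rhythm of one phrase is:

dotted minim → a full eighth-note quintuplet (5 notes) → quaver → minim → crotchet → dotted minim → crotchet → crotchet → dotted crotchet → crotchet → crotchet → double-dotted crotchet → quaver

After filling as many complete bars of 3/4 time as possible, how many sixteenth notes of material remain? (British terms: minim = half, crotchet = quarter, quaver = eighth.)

One bar of 3/4 = 12 sixteenth notes.
In sixteenth notes: dotted minim = 12; a full eighth-note quintuplet (5 notes) (five quintuplet eighths span one half) = 8; quaver = 2; minim = 8; crotchet = 4; dotted minim = 12; crotchet = 4; crotchet = 4; dotted crotchet = 6; crotchet = 4; crotchet = 4; double-dotted crotchet = 7; quaver = 2.
Adding: 12 + 8 + 2 + 8 + 4 + 12 + 4 + 4 + 6 + 4 + 4 + 7 + 2 = 77.
77 ÷ 12 = 6 complete bars with 5 sixteenth notes remaining.

5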